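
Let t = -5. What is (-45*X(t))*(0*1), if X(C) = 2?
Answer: 0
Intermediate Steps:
(-45*X(t))*(0*1) = (-45*2)*(0*1) = -90*0 = 0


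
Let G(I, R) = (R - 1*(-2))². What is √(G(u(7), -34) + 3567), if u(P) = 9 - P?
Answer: √4591 ≈ 67.757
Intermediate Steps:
G(I, R) = (2 + R)² (G(I, R) = (R + 2)² = (2 + R)²)
√(G(u(7), -34) + 3567) = √((2 - 34)² + 3567) = √((-32)² + 3567) = √(1024 + 3567) = √4591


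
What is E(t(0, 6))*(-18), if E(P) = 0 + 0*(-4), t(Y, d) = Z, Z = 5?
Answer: 0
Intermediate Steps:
t(Y, d) = 5
E(P) = 0 (E(P) = 0 + 0 = 0)
E(t(0, 6))*(-18) = 0*(-18) = 0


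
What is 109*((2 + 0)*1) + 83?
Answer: 301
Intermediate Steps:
109*((2 + 0)*1) + 83 = 109*(2*1) + 83 = 109*2 + 83 = 218 + 83 = 301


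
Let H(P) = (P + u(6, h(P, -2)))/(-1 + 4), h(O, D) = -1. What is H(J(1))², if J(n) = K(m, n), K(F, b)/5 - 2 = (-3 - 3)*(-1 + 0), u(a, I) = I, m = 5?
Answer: 169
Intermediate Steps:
K(F, b) = 40 (K(F, b) = 10 + 5*((-3 - 3)*(-1 + 0)) = 10 + 5*(-6*(-1)) = 10 + 5*6 = 10 + 30 = 40)
J(n) = 40
H(P) = -⅓ + P/3 (H(P) = (P - 1)/(-1 + 4) = (-1 + P)/3 = (-1 + P)*(⅓) = -⅓ + P/3)
H(J(1))² = (-⅓ + (⅓)*40)² = (-⅓ + 40/3)² = 13² = 169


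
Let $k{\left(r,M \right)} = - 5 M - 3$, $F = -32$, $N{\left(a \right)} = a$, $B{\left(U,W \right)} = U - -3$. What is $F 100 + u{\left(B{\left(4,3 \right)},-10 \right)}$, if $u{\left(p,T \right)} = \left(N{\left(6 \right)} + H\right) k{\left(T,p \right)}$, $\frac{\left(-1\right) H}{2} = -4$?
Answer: $-3732$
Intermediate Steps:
$B{\left(U,W \right)} = 3 + U$ ($B{\left(U,W \right)} = U + 3 = 3 + U$)
$H = 8$ ($H = \left(-2\right) \left(-4\right) = 8$)
$k{\left(r,M \right)} = -3 - 5 M$
$u{\left(p,T \right)} = -42 - 70 p$ ($u{\left(p,T \right)} = \left(6 + 8\right) \left(-3 - 5 p\right) = 14 \left(-3 - 5 p\right) = -42 - 70 p$)
$F 100 + u{\left(B{\left(4,3 \right)},-10 \right)} = \left(-32\right) 100 - \left(42 + 70 \left(3 + 4\right)\right) = -3200 - 532 = -3732$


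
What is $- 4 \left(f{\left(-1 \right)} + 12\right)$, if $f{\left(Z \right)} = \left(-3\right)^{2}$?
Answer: $-84$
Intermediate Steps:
$f{\left(Z \right)} = 9$
$- 4 \left(f{\left(-1 \right)} + 12\right) = - 4 \left(9 + 12\right) = \left(-4\right) 21 = -84$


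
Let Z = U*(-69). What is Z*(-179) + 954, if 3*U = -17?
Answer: -69035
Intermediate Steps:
U = -17/3 (U = (⅓)*(-17) = -17/3 ≈ -5.6667)
Z = 391 (Z = -17/3*(-69) = 391)
Z*(-179) + 954 = 391*(-179) + 954 = -69989 + 954 = -69035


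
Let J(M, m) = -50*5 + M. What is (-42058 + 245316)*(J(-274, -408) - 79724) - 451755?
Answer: -16311499739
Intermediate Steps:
J(M, m) = -250 + M
(-42058 + 245316)*(J(-274, -408) - 79724) - 451755 = (-42058 + 245316)*((-250 - 274) - 79724) - 451755 = 203258*(-524 - 79724) - 451755 = 203258*(-80248) - 451755 = -16311047984 - 451755 = -16311499739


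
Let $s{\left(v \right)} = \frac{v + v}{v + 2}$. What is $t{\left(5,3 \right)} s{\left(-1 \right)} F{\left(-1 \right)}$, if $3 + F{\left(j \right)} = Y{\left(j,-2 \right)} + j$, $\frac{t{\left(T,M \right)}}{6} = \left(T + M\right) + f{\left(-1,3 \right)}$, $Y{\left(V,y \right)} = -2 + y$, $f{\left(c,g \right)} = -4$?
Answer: $384$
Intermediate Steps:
$t{\left(T,M \right)} = -24 + 6 M + 6 T$ ($t{\left(T,M \right)} = 6 \left(\left(T + M\right) - 4\right) = 6 \left(\left(M + T\right) - 4\right) = 6 \left(-4 + M + T\right) = -24 + 6 M + 6 T$)
$s{\left(v \right)} = \frac{2 v}{2 + v}$
$F{\left(j \right)} = -7 + j$ ($F{\left(j \right)} = -3 + \left(\left(-2 - 2\right) + j\right) = -3 + \left(-4 + j\right) = -7 + j$)
$t{\left(5,3 \right)} s{\left(-1 \right)} F{\left(-1 \right)} = \left(-24 + 6 \cdot 3 + 6 \cdot 5\right) 2 \left(-1\right) \frac{1}{2 - 1} \left(-7 - 1\right) = \left(-24 + 18 + 30\right) 2 \left(-1\right) 1^{-1} \left(-8\right) = 24 \cdot 2 \left(-1\right) 1 \left(-8\right) = 24 \left(-2\right) \left(-8\right) = \left(-48\right) \left(-8\right) = 384$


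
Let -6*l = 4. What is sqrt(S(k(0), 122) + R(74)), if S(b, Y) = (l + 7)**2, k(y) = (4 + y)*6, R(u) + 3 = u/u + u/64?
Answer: sqrt(22618)/24 ≈ 6.2664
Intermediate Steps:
l = -2/3 (l = -1/6*4 = -2/3 ≈ -0.66667)
R(u) = -2 + u/64 (R(u) = -3 + (u/u + u/64) = -3 + (1 + u*(1/64)) = -3 + (1 + u/64) = -2 + u/64)
k(y) = 24 + 6*y
S(b, Y) = 361/9 (S(b, Y) = (-2/3 + 7)**2 = (19/3)**2 = 361/9)
sqrt(S(k(0), 122) + R(74)) = sqrt(361/9 + (-2 + (1/64)*74)) = sqrt(361/9 + (-2 + 37/32)) = sqrt(361/9 - 27/32) = sqrt(11309/288) = sqrt(22618)/24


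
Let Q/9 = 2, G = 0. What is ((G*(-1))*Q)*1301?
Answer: 0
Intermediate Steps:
Q = 18 (Q = 9*2 = 18)
((G*(-1))*Q)*1301 = ((0*(-1))*18)*1301 = (0*18)*1301 = 0*1301 = 0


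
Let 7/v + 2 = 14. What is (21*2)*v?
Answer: 49/2 ≈ 24.500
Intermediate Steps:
v = 7/12 (v = 7/(-2 + 14) = 7/12 ≈ 0.58333)
(21*2)*v = (21*2)*(7/12) = 42*(7/12) = 49/2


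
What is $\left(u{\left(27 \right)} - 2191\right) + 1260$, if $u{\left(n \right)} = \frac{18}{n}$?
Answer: $- \frac{2791}{3} \approx -930.33$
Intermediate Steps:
$\left(u{\left(27 \right)} - 2191\right) + 1260 = \left(\frac{18}{27} - 2191\right) + 1260 = \left(18 \cdot \frac{1}{27} - 2191\right) + 1260 = \left(\frac{2}{3} - 2191\right) + 1260 = - \frac{6571}{3} + 1260 = - \frac{2791}{3}$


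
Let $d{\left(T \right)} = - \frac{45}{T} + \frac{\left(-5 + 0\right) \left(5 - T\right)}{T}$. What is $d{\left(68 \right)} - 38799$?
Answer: $- \frac{1319031}{34} \approx -38795.0$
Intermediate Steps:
$d{\left(T \right)} = - \frac{45}{T} + \frac{-25 + 5 T}{T}$ ($d{\left(T \right)} = - \frac{45}{T} + \frac{\left(-5\right) \left(5 - T\right)}{T} = - \frac{45}{T} + \frac{-25 + 5 T}{T}$)
$d{\left(68 \right)} - 38799 = \left(5 - \frac{70}{68}\right) - 38799 = \left(5 - \frac{35}{34}\right) - 38799 = \frac{135}{34} - 38799 = - \frac{1319031}{34}$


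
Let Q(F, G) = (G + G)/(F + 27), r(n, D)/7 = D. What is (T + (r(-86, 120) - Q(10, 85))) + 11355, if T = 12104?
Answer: 898893/37 ≈ 24294.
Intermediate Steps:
r(n, D) = 7*D
Q(F, G) = 2*G/(27 + F) (Q(F, G) = (2*G)/(27 + F) = 2*G/(27 + F))
(T + (r(-86, 120) - Q(10, 85))) + 11355 = (12104 + (7*120 - 2*85/(27 + 10))) + 11355 = (12104 + (840 - 2*85/37)) + 11355 = (12104 + (840 - 1*170/37)) + 11355 = (12104 + (840 - 170/37)) + 11355 = (12104 + 30910/37) + 11355 = 478758/37 + 11355 = 898893/37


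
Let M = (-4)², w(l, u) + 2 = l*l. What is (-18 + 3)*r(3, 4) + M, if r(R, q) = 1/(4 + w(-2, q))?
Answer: 27/2 ≈ 13.500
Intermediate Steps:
w(l, u) = -2 + l² (w(l, u) = -2 + l*l = -2 + l²)
M = 16
r(R, q) = ⅙ (r(R, q) = 1/(4 + (-2 + (-2)²)) = 1/(4 + (-2 + 4)) = 1/(4 + 2) = 1/6 = ⅙)
(-18 + 3)*r(3, 4) + M = (-18 + 3)*(⅙) + 16 = -15*⅙ + 16 = -5/2 + 16 = 27/2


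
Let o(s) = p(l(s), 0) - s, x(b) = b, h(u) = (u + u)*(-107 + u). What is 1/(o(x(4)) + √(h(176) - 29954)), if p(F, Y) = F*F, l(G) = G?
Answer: 6/2905 - I*√5666/5810 ≈ 0.0020654 - 0.012956*I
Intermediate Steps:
h(u) = 2*u*(-107 + u) (h(u) = (2*u)*(-107 + u) = 2*u*(-107 + u))
p(F, Y) = F²
o(s) = s² - s
1/(o(x(4)) + √(h(176) - 29954)) = 1/(4*(-1 + 4) + √(2*176*(-107 + 176) - 29954)) = 1/(4*3 + √(2*176*69 - 29954)) = 1/(12 + √(24288 - 29954)) = 1/(12 + √(-5666)) = 1/(12 + I*√5666)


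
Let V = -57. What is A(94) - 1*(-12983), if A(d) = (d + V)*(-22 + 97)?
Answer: 15758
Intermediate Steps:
A(d) = -4275 + 75*d (A(d) = (d - 57)*(-22 + 97) = (-57 + d)*75 = -4275 + 75*d)
A(94) - 1*(-12983) = (-4275 + 75*94) - 1*(-12983) = (-4275 + 7050) + 12983 = 2775 + 12983 = 15758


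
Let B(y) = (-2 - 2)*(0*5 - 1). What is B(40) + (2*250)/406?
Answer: 1062/203 ≈ 5.2315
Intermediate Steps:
B(y) = 4 (B(y) = -4*(0 - 1) = -4*(-1) = 4)
B(40) + (2*250)/406 = 4 + (2*250)/406 = 4 + (1/406)*500 = 4 + 250/203 = 1062/203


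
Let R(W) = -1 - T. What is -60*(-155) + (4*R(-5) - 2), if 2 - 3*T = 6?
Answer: 27898/3 ≈ 9299.3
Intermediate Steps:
T = -4/3 (T = 2/3 - 1/3*6 = 2/3 - 2 = -4/3 ≈ -1.3333)
R(W) = 1/3 (R(W) = -1 - 1*(-4/3) = -1 + 4/3 = 1/3)
-60*(-155) + (4*R(-5) - 2) = -60*(-155) + (4*(1/3) - 2) = 9300 + (4/3 - 2) = 9300 - 2/3 = 27898/3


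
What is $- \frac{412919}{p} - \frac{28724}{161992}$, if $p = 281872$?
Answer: $- \frac{9373258247}{5707626128} \approx -1.6422$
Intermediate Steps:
$- \frac{412919}{p} - \frac{28724}{161992} = - \frac{412919}{281872} - \frac{28724}{161992} = \left(-412919\right) \frac{1}{281872} - \frac{7181}{40498} = - \frac{412919}{281872} - \frac{7181}{40498} = - \frac{9373258247}{5707626128}$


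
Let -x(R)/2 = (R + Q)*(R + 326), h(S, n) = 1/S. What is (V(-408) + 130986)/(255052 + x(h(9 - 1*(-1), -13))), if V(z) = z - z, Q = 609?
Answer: -6549300/7110151 ≈ -0.92112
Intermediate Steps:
V(z) = 0
x(R) = -2*(326 + R)*(609 + R) (x(R) = -2*(R + 609)*(R + 326) = -2*(609 + R)*(326 + R) = -2*(326 + R)*(609 + R))
(V(-408) + 130986)/(255052 + x(h(9 - 1*(-1), -13))) = (0 + 130986)/(255052 + (-397068 - 1870/(9 - 1*(-1)) - 2/(9 - 1*(-1))²)) = 130986/(255052 + (-397068 - 1870/(9 + 1) - 2/(9 + 1)²)) = 130986/(255052 + (-397068 - 1870/10 - 2*(1/10)²)) = 130986/(255052 + (-397068 - 1870*⅒ - 2*(⅒)²)) = 130986/(255052 + (-397068 - 187 - 2*1/100)) = 130986/(255052 + (-397068 - 187 - 1/50)) = 130986/(255052 - 19862751/50) = 130986/(-7110151/50) = 130986*(-50/7110151) = -6549300/7110151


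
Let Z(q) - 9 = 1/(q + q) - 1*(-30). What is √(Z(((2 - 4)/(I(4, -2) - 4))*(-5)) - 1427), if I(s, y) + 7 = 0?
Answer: I*√138855/10 ≈ 37.263*I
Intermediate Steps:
I(s, y) = -7 (I(s, y) = -7 + 0 = -7)
Z(q) = 39 + 1/(2*q) (Z(q) = 9 + (1/(q + q) - 1*(-30)) = 9 + (1/(2*q) + 30) = 9 + (30 + 1/(2*q)) = 39 + 1/(2*q))
√(Z(((2 - 4)/(I(4, -2) - 4))*(-5)) - 1427) = √((39 + 1/(2*((((2 - 4)/(-7 - 4))*(-5))))) - 1427) = √((39 + 1/(2*((-2/(-11)*(-5))))) - 1427) = √((39 + 1/(2*((-2*(-1/11)*(-5))))) - 1427) = √((39 + 1/(2*(((2/11)*(-5))))) - 1427) = √((39 + 1/(2*(-10/11))) - 1427) = √((39 + (½)*(-11/10)) - 1427) = √((39 - 11/20) - 1427) = √(769/20 - 1427) = √(-27771/20) = I*√138855/10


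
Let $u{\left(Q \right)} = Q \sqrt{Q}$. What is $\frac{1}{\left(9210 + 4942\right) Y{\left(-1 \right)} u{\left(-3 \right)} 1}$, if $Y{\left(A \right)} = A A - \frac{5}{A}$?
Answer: $\frac{i \sqrt{3}}{764208} \approx 2.2665 \cdot 10^{-6} i$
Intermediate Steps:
$Y{\left(A \right)} = A^{2} - \frac{5}{A}$
$u{\left(Q \right)} = Q^{\frac{3}{2}}$
$\frac{1}{\left(9210 + 4942\right) Y{\left(-1 \right)} u{\left(-3 \right)} 1} = \frac{1}{\left(9210 + 4942\right) \frac{-5 + \left(-1\right)^{3}}{-1} \left(-3\right)^{\frac{3}{2}} \cdot 1} = \frac{1}{14152 - (-5 - 1) - 3 i \sqrt{3} \cdot 1} = \frac{1}{14152 \left(-1\right) \left(-6\right) \left(- 3 i \sqrt{3}\right)} = \frac{1}{14152 \cdot 6 \left(- 3 i \sqrt{3}\right)} = \frac{1}{14152 \left(- 18 i \sqrt{3}\right)} = \frac{\frac{1}{54} i \sqrt{3}}{14152} = \frac{i \sqrt{3}}{764208}$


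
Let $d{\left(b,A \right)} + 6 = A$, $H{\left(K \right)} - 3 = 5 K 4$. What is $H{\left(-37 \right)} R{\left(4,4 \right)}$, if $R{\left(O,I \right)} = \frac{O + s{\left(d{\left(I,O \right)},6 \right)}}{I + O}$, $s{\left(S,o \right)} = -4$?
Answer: $0$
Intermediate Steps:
$H{\left(K \right)} = 3 + 20 K$ ($H{\left(K \right)} = 3 + 5 K 4 = 3 + 20 K$)
$d{\left(b,A \right)} = -6 + A$
$R{\left(O,I \right)} = \frac{-4 + O}{I + O}$ ($R{\left(O,I \right)} = \frac{O - 4}{I + O} = \frac{-4 + O}{I + O}$)
$H{\left(-37 \right)} R{\left(4,4 \right)} = \left(3 + 20 \left(-37\right)\right) \frac{-4 + 4}{4 + 4} = \left(3 - 740\right) \frac{1}{8} \cdot 0 = - 737 \cdot \frac{1}{8} \cdot 0 = \left(-737\right) 0 = 0$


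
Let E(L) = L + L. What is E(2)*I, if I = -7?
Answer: -28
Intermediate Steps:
E(L) = 2*L
E(2)*I = (2*2)*(-7) = 4*(-7) = -28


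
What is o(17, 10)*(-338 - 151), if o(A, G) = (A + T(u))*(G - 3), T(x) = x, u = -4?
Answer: -44499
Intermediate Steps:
o(A, G) = (-4 + A)*(-3 + G) (o(A, G) = (A - 4)*(G - 3) = (-4 + A)*(-3 + G))
o(17, 10)*(-338 - 151) = (12 - 4*10 - 3*17 + 17*10)*(-338 - 151) = (12 - 40 - 51 + 170)*(-489) = 91*(-489) = -44499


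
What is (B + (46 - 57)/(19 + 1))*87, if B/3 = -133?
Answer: -695217/20 ≈ -34761.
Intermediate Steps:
B = -399 (B = 3*(-133) = -399)
(B + (46 - 57)/(19 + 1))*87 = (-399 + (46 - 57)/(19 + 1))*87 = (-399 - 11/20)*87 = -7991/20*87 = -695217/20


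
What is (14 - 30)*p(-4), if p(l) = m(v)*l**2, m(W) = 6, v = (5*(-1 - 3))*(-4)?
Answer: -1536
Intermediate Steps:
v = 80 (v = (5*(-4))*(-4) = -20*(-4) = 80)
p(l) = 6*l**2
(14 - 30)*p(-4) = (14 - 30)*(6*(-4)**2) = -96*16 = -16*96 = -1536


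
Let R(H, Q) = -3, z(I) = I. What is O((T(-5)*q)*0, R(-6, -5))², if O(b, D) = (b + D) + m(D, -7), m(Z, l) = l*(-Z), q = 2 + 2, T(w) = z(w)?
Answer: 576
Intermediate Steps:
T(w) = w
q = 4
m(Z, l) = -Z*l
O(b, D) = b + 8*D (O(b, D) = (b + D) - 1*D*(-7) = (D + b) + 7*D = b + 8*D)
O((T(-5)*q)*0, R(-6, -5))² = (-5*4*0 + 8*(-3))² = (-20*0 - 24)² = (0 - 24)² = (-24)² = 576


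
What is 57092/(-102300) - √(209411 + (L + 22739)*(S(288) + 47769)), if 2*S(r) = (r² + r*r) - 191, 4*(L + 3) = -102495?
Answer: -14273/25575 - I*√6031700394/4 ≈ -0.55808 - 19416.0*I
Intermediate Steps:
L = -102507/4 (L = -3 + (¼)*(-102495) = -3 - 102495/4 = -102507/4 ≈ -25627.)
S(r) = -191/2 + r² (S(r) = ((r² + r*r) - 191)/2 = ((r² + r²) - 191)/2 = (2*r² - 191)/2 = (-191 + 2*r²)/2 = -191/2 + r²)
57092/(-102300) - √(209411 + (L + 22739)*(S(288) + 47769)) = 57092/(-102300) - √(209411 + (-102507/4 + 22739)*((-191/2 + 288²) + 47769)) = 57092*(-1/102300) - √(209411 - 11551*((-191/2 + 82944) + 47769)/4) = -14273/25575 - √(209411 - 11551*(165697/2 + 47769)/4) = -14273/25575 - √(209411 - 11551/4*261235/2) = -14273/25575 - √(209411 - 3017525485/8) = -14273/25575 - √(-3015850197/8) = -14273/25575 - I*√6031700394/4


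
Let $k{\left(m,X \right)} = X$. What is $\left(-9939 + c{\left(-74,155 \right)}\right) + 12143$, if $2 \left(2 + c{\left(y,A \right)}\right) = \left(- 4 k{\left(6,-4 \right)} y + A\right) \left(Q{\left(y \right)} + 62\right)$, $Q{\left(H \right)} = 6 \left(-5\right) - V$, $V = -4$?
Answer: $-16320$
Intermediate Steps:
$Q{\left(H \right)} = -26$ ($Q{\left(H \right)} = 6 \left(-5\right) - -4 = -30 + 4 = -26$)
$c{\left(y,A \right)} = -2 + 18 A + 288 y$ ($c{\left(y,A \right)} = -2 + \frac{\left(\left(-4\right) \left(-4\right) y + A\right) \left(-26 + 62\right)}{2} = -2 + \frac{\left(16 y + A\right) 36}{2} = -2 + \frac{\left(A + 16 y\right) 36}{2} = -2 + \frac{36 A + 576 y}{2} = -2 + \left(18 A + 288 y\right) = -2 + 18 A + 288 y$)
$\left(-9939 + c{\left(-74,155 \right)}\right) + 12143 = \left(-9939 + \left(-2 + 18 \cdot 155 + 288 \left(-74\right)\right)\right) + 12143 = \left(-9939 - 18524\right) + 12143 = -28463 + 12143 = -16320$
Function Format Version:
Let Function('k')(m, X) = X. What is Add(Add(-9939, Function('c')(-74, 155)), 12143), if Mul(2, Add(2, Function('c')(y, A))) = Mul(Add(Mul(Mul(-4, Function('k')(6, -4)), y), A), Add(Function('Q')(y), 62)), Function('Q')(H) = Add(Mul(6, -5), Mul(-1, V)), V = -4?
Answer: -16320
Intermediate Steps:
Function('Q')(H) = -26 (Function('Q')(H) = Add(Mul(6, -5), Mul(-1, -4)) = Add(-30, 4) = -26)
Function('c')(y, A) = Add(-2, Mul(18, A), Mul(288, y)) (Function('c')(y, A) = Add(-2, Mul(Rational(1, 2), Mul(Add(Mul(Mul(-4, -4), y), A), Add(-26, 62)))) = Add(-2, Mul(Rational(1, 2), Mul(Add(Mul(16, y), A), 36))) = Add(-2, Mul(Rational(1, 2), Mul(Add(A, Mul(16, y)), 36))) = Add(-2, Mul(Rational(1, 2), Add(Mul(36, A), Mul(576, y)))) = Add(-2, Add(Mul(18, A), Mul(288, y))) = Add(-2, Mul(18, A), Mul(288, y)))
Add(Add(-9939, Function('c')(-74, 155)), 12143) = Add(Add(-9939, Add(-2, Mul(18, 155), Mul(288, -74))), 12143) = Add(Add(-9939, Add(-2, 2790, -21312)), 12143) = Add(Add(-9939, -18524), 12143) = Add(-28463, 12143) = -16320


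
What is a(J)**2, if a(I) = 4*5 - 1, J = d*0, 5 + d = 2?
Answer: 361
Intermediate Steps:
d = -3 (d = -5 + 2 = -3)
J = 0 (J = -3*0 = 0)
a(I) = 19 (a(I) = 20 - 1 = 19)
a(J)**2 = 19**2 = 361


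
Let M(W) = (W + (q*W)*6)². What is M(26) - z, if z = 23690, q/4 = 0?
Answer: -23014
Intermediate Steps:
q = 0 (q = 4*0 = 0)
M(W) = W² (M(W) = (W + (0*W)*6)² = (W + 0*6)² = (W + 0)² = W²)
M(26) - z = 26² - 1*23690 = 676 - 23690 = -23014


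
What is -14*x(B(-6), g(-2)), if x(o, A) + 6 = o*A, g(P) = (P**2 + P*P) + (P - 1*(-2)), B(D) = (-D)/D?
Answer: 196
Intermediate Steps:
B(D) = -1
g(P) = 2 + P + 2*P**2 (g(P) = (P**2 + P**2) + (P + 2) = 2*P**2 + (2 + P) = 2 + P + 2*P**2)
x(o, A) = -6 + A*o (x(o, A) = -6 + o*A = -6 + A*o)
-14*x(B(-6), g(-2)) = -14*(-6 + (2 - 2 + 2*(-2)**2)*(-1)) = -14*(-6 + (2 - 2 + 2*4)*(-1)) = -14*(-6 + (2 - 2 + 8)*(-1)) = -14*(-6 + 8*(-1)) = -14*(-6 - 8) = -14*(-14) = 196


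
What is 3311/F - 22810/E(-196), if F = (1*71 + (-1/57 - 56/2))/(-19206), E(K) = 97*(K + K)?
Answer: -703189722703/475300 ≈ -1.4795e+6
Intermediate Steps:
E(K) = 194*K (E(K) = 97*(2*K) = 194*K)
F = -1225/547371 (F = (71 + (-1*1/57 - 56*½))*(-1/19206) = (71 + (-1/57 - 28))*(-1/19206) = (71 - 1597/57)*(-1/19206) = (2450/57)*(-1/19206) = -1225/547371 ≈ -0.0022380)
3311/F - 22810/E(-196) = 3311/(-1225/547371) - 22810/(194*(-196)) = 3311*(-547371/1225) - 22810/(-38024) = -258906483/175 - 22810*(-1/38024) = -258906483/175 + 11405/19012 = -703189722703/475300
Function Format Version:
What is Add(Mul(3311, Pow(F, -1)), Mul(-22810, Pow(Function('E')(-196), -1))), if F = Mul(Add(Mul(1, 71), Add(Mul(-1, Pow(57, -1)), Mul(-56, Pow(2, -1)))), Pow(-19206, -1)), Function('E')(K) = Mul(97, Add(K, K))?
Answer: Rational(-703189722703, 475300) ≈ -1.4795e+6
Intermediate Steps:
Function('E')(K) = Mul(194, K) (Function('E')(K) = Mul(97, Mul(2, K)) = Mul(194, K))
F = Rational(-1225, 547371) (F = Mul(Add(71, Add(Mul(-1, Rational(1, 57)), Mul(-56, Rational(1, 2)))), Rational(-1, 19206)) = Mul(Add(71, Add(Rational(-1, 57), -28)), Rational(-1, 19206)) = Mul(Add(71, Rational(-1597, 57)), Rational(-1, 19206)) = Mul(Rational(2450, 57), Rational(-1, 19206)) = Rational(-1225, 547371) ≈ -0.0022380)
Add(Mul(3311, Pow(F, -1)), Mul(-22810, Pow(Function('E')(-196), -1))) = Add(Mul(3311, Pow(Rational(-1225, 547371), -1)), Mul(-22810, Pow(Mul(194, -196), -1))) = Add(Mul(3311, Rational(-547371, 1225)), Mul(-22810, Pow(-38024, -1))) = Add(Rational(-258906483, 175), Mul(-22810, Rational(-1, 38024))) = Add(Rational(-258906483, 175), Rational(11405, 19012)) = Rational(-703189722703, 475300)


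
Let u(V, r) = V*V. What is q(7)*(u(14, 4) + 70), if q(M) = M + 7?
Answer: 3724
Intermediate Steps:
u(V, r) = V²
q(M) = 7 + M
q(7)*(u(14, 4) + 70) = (7 + 7)*(14² + 70) = 14*(196 + 70) = 14*266 = 3724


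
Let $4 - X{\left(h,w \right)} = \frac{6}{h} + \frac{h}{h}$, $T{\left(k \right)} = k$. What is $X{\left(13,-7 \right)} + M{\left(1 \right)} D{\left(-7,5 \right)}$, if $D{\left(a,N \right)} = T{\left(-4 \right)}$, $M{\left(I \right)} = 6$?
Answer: $- \frac{279}{13} \approx -21.462$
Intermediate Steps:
$D{\left(a,N \right)} = -4$
$X{\left(h,w \right)} = 3 - \frac{6}{h}$ ($X{\left(h,w \right)} = 4 - \left(\frac{6}{h} + \frac{h}{h}\right) = 4 - \left(\frac{6}{h} + 1\right) = 4 - \left(1 + \frac{6}{h}\right) = 3 - \frac{6}{h}$)
$X{\left(13,-7 \right)} + M{\left(1 \right)} D{\left(-7,5 \right)} = \left(3 - \frac{6}{13}\right) + 6 \left(-4\right) = \left(3 - \frac{6}{13}\right) - 24 = \frac{33}{13} - 24 = - \frac{279}{13}$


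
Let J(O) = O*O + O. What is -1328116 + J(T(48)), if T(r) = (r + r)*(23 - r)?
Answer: 4429484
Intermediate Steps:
T(r) = 2*r*(23 - r) (T(r) = (2*r)*(23 - r) = 2*r*(23 - r))
J(O) = O + O**2 (J(O) = O**2 + O = O + O**2)
-1328116 + J(T(48)) = -1328116 + (2*48*(23 - 1*48))*(1 + 2*48*(23 - 1*48)) = -1328116 + (2*48*(23 - 48))*(1 + 2*48*(23 - 48)) = -1328116 + (2*48*(-25))*(1 + 2*48*(-25)) = -1328116 - 2400*(1 - 2400) = -1328116 - 2400*(-2399) = -1328116 + 5757600 = 4429484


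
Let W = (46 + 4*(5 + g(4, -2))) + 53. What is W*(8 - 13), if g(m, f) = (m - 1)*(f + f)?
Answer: -355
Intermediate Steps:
g(m, f) = 2*f*(-1 + m) (g(m, f) = (-1 + m)*(2*f) = 2*f*(-1 + m))
W = 71 (W = (46 + 4*(5 + 2*(-2)*(-1 + 4))) + 53 = (46 + 4*(5 + 2*(-2)*3)) + 53 = (46 + 4*(5 - 12)) + 53 = (46 + 4*(-7)) + 53 = (46 - 28) + 53 = 18 + 53 = 71)
W*(8 - 13) = 71*(8 - 13) = 71*(-5) = -355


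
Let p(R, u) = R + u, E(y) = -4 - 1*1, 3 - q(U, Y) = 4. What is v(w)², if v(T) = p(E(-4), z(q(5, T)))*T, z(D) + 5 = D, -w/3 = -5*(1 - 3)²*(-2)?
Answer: 1742400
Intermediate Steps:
q(U, Y) = -1 (q(U, Y) = 3 - 1*4 = 3 - 4 = -1)
E(y) = -5 (E(y) = -4 - 1 = -5)
w = -120 (w = -3*(-5*(1 - 3)²)*(-2) = -3*(-5*(-2)²)*(-2) = -3*(-5*4)*(-2) = -(-60)*(-2) = -3*40 = -120)
z(D) = -5 + D
v(T) = -11*T (v(T) = (-5 + (-5 - 1))*T = (-5 - 6)*T = -11*T)
v(w)² = (-11*(-120))² = 1320² = 1742400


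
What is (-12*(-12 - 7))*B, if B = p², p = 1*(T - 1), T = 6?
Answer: 5700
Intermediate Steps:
p = 5 (p = 1*(6 - 1) = 1*5 = 5)
B = 25 (B = 5² = 25)
(-12*(-12 - 7))*B = -12*(-12 - 7)*25 = -12*(-19)*25 = 228*25 = 5700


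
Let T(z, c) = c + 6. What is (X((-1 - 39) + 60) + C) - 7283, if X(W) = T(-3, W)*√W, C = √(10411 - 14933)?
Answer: -7283 + 52*√5 + I*√4522 ≈ -7166.7 + 67.246*I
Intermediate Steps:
C = I*√4522 (C = √(-4522) = I*√4522 ≈ 67.246*I)
T(z, c) = 6 + c
X(W) = √W*(6 + W) (X(W) = (6 + W)*√W = √W*(6 + W))
(X((-1 - 39) + 60) + C) - 7283 = (√((-1 - 39) + 60)*(6 + ((-1 - 39) + 60)) + I*√4522) - 7283 = (√(-40 + 60)*(6 + (-40 + 60)) + I*√4522) - 7283 = (√20*(6 + 20) + I*√4522) - 7283 = ((2*√5)*26 + I*√4522) - 7283 = (52*√5 + I*√4522) - 7283 = -7283 + 52*√5 + I*√4522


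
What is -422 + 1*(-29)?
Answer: -451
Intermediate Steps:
-422 + 1*(-29) = -422 - 29 = -451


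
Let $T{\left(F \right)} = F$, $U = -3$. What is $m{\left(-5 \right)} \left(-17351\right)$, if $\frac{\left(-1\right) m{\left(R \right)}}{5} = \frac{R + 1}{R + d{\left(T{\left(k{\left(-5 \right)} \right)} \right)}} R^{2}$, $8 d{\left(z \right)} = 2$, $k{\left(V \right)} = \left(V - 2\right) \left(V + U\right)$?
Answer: $\frac{34702000}{19} \approx 1.8264 \cdot 10^{6}$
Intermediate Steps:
$k{\left(V \right)} = \left(-3 + V\right) \left(-2 + V\right)$ ($k{\left(V \right)} = \left(V - 2\right) \left(V - 3\right) = \left(-2 + V\right) \left(-3 + V\right) = \left(-3 + V\right) \left(-2 + V\right)$)
$d{\left(z \right)} = \frac{1}{4}$ ($d{\left(z \right)} = \frac{1}{8} \cdot 2 = \frac{1}{4}$)
$m{\left(R \right)} = - \frac{5 R^{2} \left(1 + R\right)}{\frac{1}{4} + R}$ ($m{\left(R \right)} = - 5 \frac{R + 1}{R + \frac{1}{4}} R^{2} = - 5 \frac{1 + R}{\frac{1}{4} + R} R^{2} = - 5 \frac{R^{2} \left(1 + R\right)}{\frac{1}{4} + R} = - \frac{5 R^{2} \left(1 + R\right)}{\frac{1}{4} + R}$)
$m{\left(-5 \right)} \left(-17351\right) = \frac{20 \left(-5\right)^{2} \left(-1 - -5\right)}{1 + 4 \left(-5\right)} \left(-17351\right) = 20 \cdot 25 \frac{1}{1 - 20} \left(-1 + 5\right) \left(-17351\right) = 20 \cdot 25 \frac{1}{-19} \cdot 4 \left(-17351\right) = 20 \cdot 25 \left(- \frac{1}{19}\right) 4 \left(-17351\right) = \left(- \frac{2000}{19}\right) \left(-17351\right) = \frac{34702000}{19}$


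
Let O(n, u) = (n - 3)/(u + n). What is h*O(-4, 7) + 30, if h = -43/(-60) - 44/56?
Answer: 5429/180 ≈ 30.161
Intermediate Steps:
O(n, u) = (-3 + n)/(n + u)
h = -29/420 (h = -43*(-1/60) - 44*1/56 = 43/60 - 11/14 = -29/420 ≈ -0.069048)
h*O(-4, 7) + 30 = -29*(-3 - 4)/(420*(-4 + 7)) + 30 = -29*(-7)/(420*3) + 30 = -29*(-7)/1260 + 30 = -29/420*(-7/3) + 30 = 29/180 + 30 = 5429/180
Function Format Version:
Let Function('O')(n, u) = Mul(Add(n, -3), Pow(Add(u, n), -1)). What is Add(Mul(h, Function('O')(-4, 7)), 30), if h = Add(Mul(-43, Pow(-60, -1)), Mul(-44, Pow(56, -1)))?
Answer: Rational(5429, 180) ≈ 30.161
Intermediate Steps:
Function('O')(n, u) = Mul(Pow(Add(n, u), -1), Add(-3, n)) (Function('O')(n, u) = Mul(Add(-3, n), Pow(Add(n, u), -1)) = Mul(Pow(Add(n, u), -1), Add(-3, n)))
h = Rational(-29, 420) (h = Add(Mul(-43, Rational(-1, 60)), Mul(-44, Rational(1, 56))) = Add(Rational(43, 60), Rational(-11, 14)) = Rational(-29, 420) ≈ -0.069048)
Add(Mul(h, Function('O')(-4, 7)), 30) = Add(Mul(Rational(-29, 420), Mul(Pow(Add(-4, 7), -1), Add(-3, -4))), 30) = Add(Mul(Rational(-29, 420), Mul(Pow(3, -1), -7)), 30) = Add(Mul(Rational(-29, 420), Mul(Rational(1, 3), -7)), 30) = Add(Mul(Rational(-29, 420), Rational(-7, 3)), 30) = Add(Rational(29, 180), 30) = Rational(5429, 180)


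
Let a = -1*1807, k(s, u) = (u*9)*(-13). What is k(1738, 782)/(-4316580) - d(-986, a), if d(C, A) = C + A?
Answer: 669794413/239810 ≈ 2793.0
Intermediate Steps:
k(s, u) = -117*u (k(s, u) = (9*u)*(-13) = -117*u)
a = -1807
d(C, A) = A + C
k(1738, 782)/(-4316580) - d(-986, a) = -117*782/(-4316580) - (-1807 - 986) = -91494*(-1/4316580) - 1*(-2793) = 5083/239810 + 2793 = 669794413/239810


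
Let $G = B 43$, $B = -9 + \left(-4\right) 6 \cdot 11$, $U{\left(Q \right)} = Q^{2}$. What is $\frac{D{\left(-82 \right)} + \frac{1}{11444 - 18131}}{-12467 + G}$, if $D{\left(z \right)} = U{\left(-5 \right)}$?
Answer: $- \frac{11941}{11561823} \approx -0.0010328$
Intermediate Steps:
$B = -273$ ($B = -9 - 264 = -273$)
$D{\left(z \right)} = 25$ ($D{\left(z \right)} = \left(-5\right)^{2} = 25$)
$G = -11739$ ($G = \left(-273\right) 43 = -11739$)
$\frac{D{\left(-82 \right)} + \frac{1}{11444 - 18131}}{-12467 + G} = \frac{25 + \frac{1}{11444 - 18131}}{-12467 - 11739} = \frac{25 + \frac{1}{-6687}}{-24206} = \left(25 - \frac{1}{6687}\right) \left(- \frac{1}{24206}\right) = \frac{167174}{6687} \left(- \frac{1}{24206}\right) = - \frac{11941}{11561823}$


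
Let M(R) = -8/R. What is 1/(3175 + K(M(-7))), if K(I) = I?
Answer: 7/22233 ≈ 0.00031485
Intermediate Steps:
1/(3175 + K(M(-7))) = 1/(3175 - 8/(-7)) = 1/(3175 - 8*(-⅐)) = 1/(3175 + 8/7) = 1/(22233/7) = 7/22233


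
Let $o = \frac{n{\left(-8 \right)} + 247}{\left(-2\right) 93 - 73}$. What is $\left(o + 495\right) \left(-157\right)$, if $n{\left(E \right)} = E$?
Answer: $- \frac{20090662}{259} \approx -77570.0$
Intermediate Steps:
$o = - \frac{239}{259}$ ($o = \frac{-8 + 247}{\left(-2\right) 93 - 73} = \frac{239}{-186 - 73} = \frac{239}{-259} = 239 \left(- \frac{1}{259}\right) = - \frac{239}{259} \approx -0.92278$)
$\left(o + 495\right) \left(-157\right) = \left(- \frac{239}{259} + 495\right) \left(-157\right) = \frac{127966}{259} \left(-157\right) = - \frac{20090662}{259}$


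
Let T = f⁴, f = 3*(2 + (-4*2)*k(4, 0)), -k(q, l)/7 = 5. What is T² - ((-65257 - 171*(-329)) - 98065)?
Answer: 262399440276440866841399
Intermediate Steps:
k(q, l) = -35 (k(q, l) = -7*5 = -35)
f = 846 (f = 3*(2 - 4*2*(-35)) = 3*(2 - 8*(-35)) = 3*(2 + 280) = 3*282 = 846)
T = 512249392656 (T = 846⁴ = 512249392656)
T² - ((-65257 - 171*(-329)) - 98065) = 512249392656² - ((-65257 - 171*(-329)) - 98065) = 262399440276440866734336 - ((-65257 + 56259) - 98065) = 262399440276440866734336 - (-8998 - 98065) = 262399440276440866734336 - 1*(-107063) = 262399440276440866734336 + 107063 = 262399440276440866841399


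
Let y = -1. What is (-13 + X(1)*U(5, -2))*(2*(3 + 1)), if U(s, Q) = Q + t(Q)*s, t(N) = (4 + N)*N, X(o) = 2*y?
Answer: 248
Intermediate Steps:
X(o) = -2 (X(o) = 2*(-1) = -2)
t(N) = N*(4 + N)
U(s, Q) = Q + Q*s*(4 + Q) (U(s, Q) = Q + (Q*(4 + Q))*s = Q + Q*s*(4 + Q))
(-13 + X(1)*U(5, -2))*(2*(3 + 1)) = (-13 - (-4)*(1 + 5*(4 - 2)))*(2*(3 + 1)) = (-13 - (-4)*(1 + 5*2))*(2*4) = (-13 - (-4)*(1 + 10))*8 = (-13 - (-4)*11)*8 = (-13 - 2*(-22))*8 = (-13 + 44)*8 = 31*8 = 248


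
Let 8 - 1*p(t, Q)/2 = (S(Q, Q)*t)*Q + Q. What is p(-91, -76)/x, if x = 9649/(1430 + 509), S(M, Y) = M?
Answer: 2038664600/9649 ≈ 2.1128e+5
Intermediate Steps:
p(t, Q) = 16 - 2*Q - 2*t*Q² (p(t, Q) = 16 - 2*((Q*t)*Q + Q) = 16 - 2*(t*Q² + Q) = 16 - 2*(Q + t*Q²) = 16 + (-2*Q - 2*t*Q²) = 16 - 2*Q - 2*t*Q²)
x = 9649/1939 ≈ 4.9763
p(-91, -76)/x = (16 - 2*(-76) - 2*(-91)*(-76)²)/(9649/1939) = (16 + 152 - 2*(-91)*5776)*(1939/9649) = (16 + 152 + 1051232)*(1939/9649) = 1051400*(1939/9649) = 2038664600/9649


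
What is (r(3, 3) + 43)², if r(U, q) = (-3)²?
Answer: 2704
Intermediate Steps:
r(U, q) = 9
(r(3, 3) + 43)² = (9 + 43)² = 52² = 2704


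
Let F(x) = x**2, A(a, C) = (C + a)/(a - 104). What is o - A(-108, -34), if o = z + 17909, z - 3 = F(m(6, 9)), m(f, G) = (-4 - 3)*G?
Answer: 2319315/106 ≈ 21880.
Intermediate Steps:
m(f, G) = -7*G
A(a, C) = (C + a)/(-104 + a)
z = 3972 (z = 3 + (-7*9)**2 = 3 + (-63)**2 = 3 + 3969 = 3972)
o = 21881 (o = 3972 + 17909 = 21881)
o - A(-108, -34) = 21881 - (-34 - 108)/(-104 - 108) = 21881 - (-142)/(-212) = 21881 - (-1)*(-142)/212 = 21881 - 1*71/106 = 21881 - 71/106 = 2319315/106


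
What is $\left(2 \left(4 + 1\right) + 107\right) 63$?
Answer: $7371$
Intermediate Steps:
$\left(2 \left(4 + 1\right) + 107\right) 63 = \left(2 \cdot 5 + 107\right) 63 = \left(10 + 107\right) 63 = 117 \cdot 63 = 7371$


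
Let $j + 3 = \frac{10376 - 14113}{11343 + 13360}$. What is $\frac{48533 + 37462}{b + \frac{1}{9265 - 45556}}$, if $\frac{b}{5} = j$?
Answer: $- \frac{77094222795135}{14125570633} \approx -5457.8$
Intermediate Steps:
$j = - \frac{77846}{24703}$ ($j = -3 + \frac{10376 - 14113}{11343 + 13360} = -3 - \frac{3737}{24703} = - \frac{77846}{24703} \approx -3.1513$)
$b = - \frac{389230}{24703}$ ($b = 5 \left(- \frac{77846}{24703}\right) = - \frac{389230}{24703} \approx -15.756$)
$\frac{48533 + 37462}{b + \frac{1}{9265 - 45556}} = \frac{48533 + 37462}{- \frac{389230}{24703} + \frac{1}{9265 - 45556}} = \frac{85995}{- \frac{389230}{24703} + \frac{1}{-36291}} = \frac{85995}{- \frac{389230}{24703} - \frac{1}{36291}} = \frac{85995}{- \frac{14125570633}{896496573}} = 85995 \left(- \frac{896496573}{14125570633}\right) = - \frac{77094222795135}{14125570633}$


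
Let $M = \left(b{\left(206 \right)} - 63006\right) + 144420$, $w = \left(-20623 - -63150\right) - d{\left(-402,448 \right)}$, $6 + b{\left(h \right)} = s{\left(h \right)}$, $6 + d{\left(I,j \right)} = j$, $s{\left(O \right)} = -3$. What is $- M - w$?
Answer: $-123490$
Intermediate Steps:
$d{\left(I,j \right)} = -6 + j$
$b{\left(h \right)} = -9$ ($b{\left(h \right)} = -6 - 3 = -9$)
$w = 42085$ ($w = \left(-20623 - -63150\right) - \left(-6 + 448\right) = \left(-20623 + 63150\right) - 442 = 42527 - 442 = 42085$)
$M = 81405$ ($M = \left(-9 - 63006\right) + 144420 = -63015 + 144420 = 81405$)
$- M - w = \left(-1\right) 81405 - 42085 = -81405 - 42085 = -123490$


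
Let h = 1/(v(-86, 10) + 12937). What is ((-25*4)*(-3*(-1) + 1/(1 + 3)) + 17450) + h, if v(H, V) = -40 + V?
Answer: 221032376/12907 ≈ 17125.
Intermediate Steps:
h = 1/12907 (h = 1/((-40 + 10) + 12937) = 1/(-30 + 12937) = 1/12907 ≈ 7.7477e-5)
((-25*4)*(-3*(-1) + 1/(1 + 3)) + 17450) + h = ((-25*4)*(-3*(-1) + 1/(1 + 3)) + 17450) + 1/12907 = (-100*(3 + 1/4) + 17450) + 1/12907 = (-100*(3 + ¼) + 17450) + 1/12907 = (-100*13/4 + 17450) + 1/12907 = (-325 + 17450) + 1/12907 = 17125 + 1/12907 = 221032376/12907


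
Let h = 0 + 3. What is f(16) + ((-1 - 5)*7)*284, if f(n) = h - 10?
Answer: -11935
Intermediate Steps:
h = 3
f(n) = -7 (f(n) = 3 - 10 = -7)
f(16) + ((-1 - 5)*7)*284 = -7 + ((-1 - 5)*7)*284 = -7 - 6*7*284 = -7 - 42*284 = -7 - 11928 = -11935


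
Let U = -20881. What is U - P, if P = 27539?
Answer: -48420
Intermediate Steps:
U - P = -20881 - 1*27539 = -20881 - 27539 = -48420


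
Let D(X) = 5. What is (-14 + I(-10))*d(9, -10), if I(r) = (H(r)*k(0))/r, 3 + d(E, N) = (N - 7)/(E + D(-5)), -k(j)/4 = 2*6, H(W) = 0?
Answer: 59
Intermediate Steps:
k(j) = -48 (k(j) = -8*6 = -4*12 = -48)
d(E, N) = -3 + (-7 + N)/(5 + E) (d(E, N) = -3 + (N - 7)/(E + 5) = -3 + (-7 + N)/(5 + E))
I(r) = 0 (I(r) = (0*(-48))/r = 0/r = 0)
(-14 + I(-10))*d(9, -10) = (-14 + 0)*((-22 - 10 - 3*9)/(5 + 9)) = -14*(-22 - 10 - 27)/14 = -(-59) = -14*(-59/14) = 59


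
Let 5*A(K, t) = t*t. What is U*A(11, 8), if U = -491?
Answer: -31424/5 ≈ -6284.8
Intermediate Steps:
A(K, t) = t²/5 (A(K, t) = (t*t)/5 = t²/5)
U*A(11, 8) = -491*8²/5 = -491*64/5 = -31424/5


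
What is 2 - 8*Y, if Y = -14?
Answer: 114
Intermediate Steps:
2 - 8*Y = 2 - 8*(-14) = 2 + 112 = 114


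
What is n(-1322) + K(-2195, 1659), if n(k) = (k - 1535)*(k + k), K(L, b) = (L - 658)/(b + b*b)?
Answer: 6934336464889/917980 ≈ 7.5539e+6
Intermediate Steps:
K(L, b) = (-658 + L)/(b + b²)
n(k) = 2*k*(-1535 + k) (n(k) = (-1535 + k)*(2*k) = 2*k*(-1535 + k))
n(-1322) + K(-2195, 1659) = 2*(-1322)*(-1535 - 1322) + (-658 - 2195)/(1659*(1 + 1659)) = 2*(-1322)*(-2857) + (1/1659)*(-2853)/1660 = 7553908 + (1/1659)*(1/1660)*(-2853) = 7553908 - 951/917980 = 6934336464889/917980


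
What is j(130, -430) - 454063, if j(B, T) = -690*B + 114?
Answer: -543649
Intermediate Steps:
j(B, T) = 114 - 690*B
j(130, -430) - 454063 = (114 - 690*130) - 454063 = (114 - 89700) - 454063 = -89586 - 454063 = -543649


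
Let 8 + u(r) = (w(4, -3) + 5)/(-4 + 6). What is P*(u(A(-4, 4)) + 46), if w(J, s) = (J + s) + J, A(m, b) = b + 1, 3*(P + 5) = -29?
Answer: -1892/3 ≈ -630.67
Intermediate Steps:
P = -44/3 (P = -5 + (1/3)*(-29) = -5 - 29/3 = -44/3 ≈ -14.667)
A(m, b) = 1 + b
w(J, s) = s + 2*J
u(r) = -3 (u(r) = -8 + ((-3 + 2*4) + 5)/(-4 + 6) = -8 + ((-3 + 8) + 5)/2 = -8 + (5 + 5)*(1/2) = -8 + 10*(1/2) = -8 + 5 = -3)
P*(u(A(-4, 4)) + 46) = -44*(-3 + 46)/3 = -44/3*43 = -1892/3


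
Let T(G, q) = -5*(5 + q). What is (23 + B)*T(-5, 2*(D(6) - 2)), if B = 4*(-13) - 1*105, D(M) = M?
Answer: 8710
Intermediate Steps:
T(G, q) = -25 - 5*q
B = -157 (B = -52 - 105 = -157)
(23 + B)*T(-5, 2*(D(6) - 2)) = (23 - 157)*(-25 - 10*(6 - 2)) = -134*(-25 - 10*4) = -134*(-25 - 5*8) = -134*(-25 - 40) = -134*(-65) = 8710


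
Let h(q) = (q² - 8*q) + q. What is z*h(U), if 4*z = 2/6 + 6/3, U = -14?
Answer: 343/2 ≈ 171.50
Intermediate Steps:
h(q) = q² - 7*q
z = 7/12 (z = (2/6 + 6/3)/4 = (2*(⅙) + 6*(⅓))/4 = (⅓ + 2)/4 = (¼)*(7/3) = 7/12 ≈ 0.58333)
z*h(U) = 7*(-14*(-7 - 14))/12 = 7*(-14*(-21))/12 = (7/12)*294 = 343/2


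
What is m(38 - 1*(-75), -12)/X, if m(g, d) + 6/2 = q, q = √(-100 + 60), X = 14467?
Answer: -3/14467 + 2*I*√10/14467 ≈ -0.00020737 + 0.00043717*I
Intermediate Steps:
q = 2*I*√10 (q = √(-40) = 2*I*√10 ≈ 6.3246*I)
m(g, d) = -3 + 2*I*√10
m(38 - 1*(-75), -12)/X = (-3 + 2*I*√10)/14467 = (-3 + 2*I*√10)*(1/14467) = -3/14467 + 2*I*√10/14467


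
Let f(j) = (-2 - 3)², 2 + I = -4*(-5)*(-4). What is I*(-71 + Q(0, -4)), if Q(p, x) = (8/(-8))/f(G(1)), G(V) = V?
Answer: 145632/25 ≈ 5825.3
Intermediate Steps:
I = -82 (I = -2 - 4*(-5)*(-4) = -2 + 20*(-4) = -2 - 80 = -82)
f(j) = 25 (f(j) = (-5)² = 25)
Q(p, x) = -1/25 (Q(p, x) = (8/(-8))/25 = (8*(-⅛))*(1/25) = -1*1/25 = -1/25)
I*(-71 + Q(0, -4)) = -82*(-71 - 1/25) = -82*(-1776/25) = 145632/25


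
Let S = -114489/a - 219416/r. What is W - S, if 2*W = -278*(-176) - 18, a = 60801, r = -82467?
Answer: 40871777023544/1671358689 ≈ 24454.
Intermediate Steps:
S = 1299715951/1671358689 (S = -114489/60801 - 219416/(-82467) = -114489*1/60801 - 219416*(-1/82467) = -38163/20267 + 219416/82467 = 1299715951/1671358689 ≈ 0.77764)
W = 24455 (W = (-278*(-176) - 18)/2 = (48928 - 18)/2 = (½)*48910 = 24455)
W - S = 24455 - 1*1299715951/1671358689 = 24455 - 1299715951/1671358689 = 40871777023544/1671358689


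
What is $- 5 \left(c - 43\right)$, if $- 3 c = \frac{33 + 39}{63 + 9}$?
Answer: $\frac{650}{3} \approx 216.67$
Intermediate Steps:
$c = - \frac{1}{3}$ ($c = - \frac{\left(33 + 39\right) \frac{1}{63 + 9}}{3} = - \frac{72 \cdot \frac{1}{72}}{3} = \left(- \frac{1}{3}\right) 1 = - \frac{1}{3} \approx -0.33333$)
$- 5 \left(c - 43\right) = - 5 \left(- \frac{1}{3} - 43\right) = \left(-5\right) \left(- \frac{130}{3}\right) = \frac{650}{3}$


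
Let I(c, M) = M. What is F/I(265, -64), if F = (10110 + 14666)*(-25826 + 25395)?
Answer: 1334807/8 ≈ 1.6685e+5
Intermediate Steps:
F = -10678456 (F = 24776*(-431) = -10678456)
F/I(265, -64) = -10678456/(-64) = -10678456*(-1/64) = 1334807/8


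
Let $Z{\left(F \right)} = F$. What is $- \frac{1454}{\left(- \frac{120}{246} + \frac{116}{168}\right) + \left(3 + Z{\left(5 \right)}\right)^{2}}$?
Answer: $- \frac{2503788}{110557} \approx -22.647$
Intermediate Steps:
$- \frac{1454}{\left(- \frac{120}{246} + \frac{116}{168}\right) + \left(3 + Z{\left(5 \right)}\right)^{2}} = - \frac{1454}{\left(- \frac{120}{246} + \frac{116}{168}\right) + \left(3 + 5\right)^{2}} = - \frac{1454}{\left(\left(-120\right) \frac{1}{246} + 116 \cdot \frac{1}{168}\right) + 8^{2}} = - \frac{1454}{\left(- \frac{20}{41} + \frac{29}{42}\right) + 64} = - \frac{1454}{\frac{349}{1722} + 64} = - \frac{1454}{\frac{110557}{1722}} = \left(-1454\right) \frac{1722}{110557} = - \frac{2503788}{110557}$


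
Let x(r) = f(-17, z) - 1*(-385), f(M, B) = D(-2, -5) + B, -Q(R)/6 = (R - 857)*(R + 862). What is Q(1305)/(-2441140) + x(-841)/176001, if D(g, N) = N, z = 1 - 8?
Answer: 256524516529/107410770285 ≈ 2.3883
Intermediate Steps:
z = -7
Q(R) = -6*(-857 + R)*(862 + R) (Q(R) = -6*(R - 857)*(R + 862) = -6*(-857 + R)*(862 + R))
f(M, B) = -5 + B
x(r) = 373 (x(r) = (-5 - 7) - 1*(-385) = -12 + 385 = 373)
Q(1305)/(-2441140) + x(-841)/176001 = (4432404 - 30*1305 - 6*1305**2)/(-2441140) + 373/176001 = (4432404 - 39150 - 6*1703025)*(-1/2441140) + 373*(1/176001) = (4432404 - 39150 - 10218150)*(-1/2441140) + 373/176001 = -5824896*(-1/2441140) + 373/176001 = 1456224/610285 + 373/176001 = 256524516529/107410770285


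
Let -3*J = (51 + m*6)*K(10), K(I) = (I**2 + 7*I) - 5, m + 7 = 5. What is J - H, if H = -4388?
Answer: 2243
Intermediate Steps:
m = -2 (m = -7 + 5 = -2)
K(I) = -5 + I**2 + 7*I
J = -2145 (J = -(51 - 2*6)*(-5 + 10**2 + 7*10)/3 = -(51 - 12)*(-5 + 100 + 70)/3 = -13*165 = -1/3*6435 = -2145)
J - H = -2145 - 1*(-4388) = -2145 + 4388 = 2243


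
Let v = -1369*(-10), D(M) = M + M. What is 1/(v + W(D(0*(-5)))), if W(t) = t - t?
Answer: 1/13690 ≈ 7.3046e-5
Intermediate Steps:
D(M) = 2*M
W(t) = 0
v = 13690
1/(v + W(D(0*(-5)))) = 1/(13690 + 0) = 1/13690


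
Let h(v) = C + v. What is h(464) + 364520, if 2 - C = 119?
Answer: 364867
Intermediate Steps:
C = -117 (C = 2 - 1*119 = 2 - 119 = -117)
h(v) = -117 + v
h(464) + 364520 = (-117 + 464) + 364520 = 347 + 364520 = 364867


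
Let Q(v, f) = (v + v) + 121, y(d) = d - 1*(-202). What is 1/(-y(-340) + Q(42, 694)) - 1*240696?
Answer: -82558727/343 ≈ -2.4070e+5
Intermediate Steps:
y(d) = 202 + d (y(d) = d + 202 = 202 + d)
Q(v, f) = 121 + 2*v (Q(v, f) = 2*v + 121 = 121 + 2*v)
1/(-y(-340) + Q(42, 694)) - 1*240696 = 1/(-(202 - 340) + (121 + 2*42)) - 1*240696 = 1/(-1*(-138) + (121 + 84)) - 240696 = 1/(138 + 205) - 240696 = 1/343 - 240696 = -82558727/343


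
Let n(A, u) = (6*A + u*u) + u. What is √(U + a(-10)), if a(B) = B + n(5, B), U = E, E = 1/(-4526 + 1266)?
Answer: √292258185/1630 ≈ 10.488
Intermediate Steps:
E = -1/3260 (E = 1/(-3260) = -1/3260 ≈ -0.00030675)
U = -1/3260 ≈ -0.00030675
n(A, u) = u + u² + 6*A (n(A, u) = (6*A + u²) + u = (u² + 6*A) + u = u + u² + 6*A)
a(B) = 30 + B² + 2*B (a(B) = B + (B + B² + 6*5) = B + (B + B² + 30) = B + (30 + B + B²) = 30 + B² + 2*B)
√(U + a(-10)) = √(-1/3260 + (30 + (-10)² + 2*(-10))) = √(-1/3260 + (30 + 100 - 20)) = √(-1/3260 + 110) = √(358599/3260) = √292258185/1630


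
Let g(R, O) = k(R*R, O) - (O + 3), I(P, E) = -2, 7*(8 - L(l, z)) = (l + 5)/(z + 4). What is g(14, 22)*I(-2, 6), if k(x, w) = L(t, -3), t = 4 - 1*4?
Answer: 248/7 ≈ 35.429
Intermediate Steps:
t = 0 (t = 4 - 4 = 0)
L(l, z) = 8 - (5 + l)/(7*(4 + z)) (L(l, z) = 8 - (l + 5)/(7*(z + 4)) = 8 - (5 + l)/(7*(4 + z)))
k(x, w) = 51/7 (k(x, w) = (219 - 1*0 + 56*(-3))/(7*(4 - 3)) = (⅐)*(219 + 0 - 168)/1 = (⅐)*1*51 = 51/7)
g(R, O) = 30/7 - O (g(R, O) = 51/7 - (O + 3) = 51/7 - (3 + O) = 51/7 + (-3 - O) = 30/7 - O)
g(14, 22)*I(-2, 6) = (30/7 - 1*22)*(-2) = (30/7 - 22)*(-2) = -124/7*(-2) = 248/7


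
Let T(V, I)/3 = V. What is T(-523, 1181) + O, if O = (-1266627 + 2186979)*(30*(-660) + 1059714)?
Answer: 957086928159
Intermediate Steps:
T(V, I) = 3*V
O = 957086929728 (O = 920352*(-19800 + 1059714) = 920352*1039914 = 957086929728)
T(-523, 1181) + O = 3*(-523) + 957086929728 = -1569 + 957086929728 = 957086928159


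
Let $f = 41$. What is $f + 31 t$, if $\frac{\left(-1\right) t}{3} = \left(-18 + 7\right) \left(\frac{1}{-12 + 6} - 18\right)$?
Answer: $- \frac{37087}{2} \approx -18544.0$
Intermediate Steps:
$t = - \frac{1199}{2}$ ($t = - 3 \left(-18 + 7\right) \left(\frac{1}{-12 + 6} - 18\right) = - 3 \left(- 11 \left(\frac{1}{-6} - 18\right)\right) = - 3 \left(- 11 \left(- \frac{1}{6} - 18\right)\right) = - 3 \left(\left(-11\right) \left(- \frac{109}{6}\right)\right) = \left(-3\right) \frac{1199}{6} = - \frac{1199}{2} \approx -599.5$)
$f + 31 t = 41 + 31 \left(- \frac{1199}{2}\right) = 41 - \frac{37169}{2} = - \frac{37087}{2}$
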